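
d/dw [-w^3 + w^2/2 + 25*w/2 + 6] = -3*w^2 + w + 25/2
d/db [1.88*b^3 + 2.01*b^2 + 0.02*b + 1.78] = 5.64*b^2 + 4.02*b + 0.02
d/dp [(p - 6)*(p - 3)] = 2*p - 9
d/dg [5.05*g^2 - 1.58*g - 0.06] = 10.1*g - 1.58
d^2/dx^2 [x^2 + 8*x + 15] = 2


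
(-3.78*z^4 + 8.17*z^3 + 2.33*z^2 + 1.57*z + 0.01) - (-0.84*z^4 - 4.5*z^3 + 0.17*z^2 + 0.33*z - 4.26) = -2.94*z^4 + 12.67*z^3 + 2.16*z^2 + 1.24*z + 4.27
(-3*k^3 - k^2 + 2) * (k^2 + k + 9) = -3*k^5 - 4*k^4 - 28*k^3 - 7*k^2 + 2*k + 18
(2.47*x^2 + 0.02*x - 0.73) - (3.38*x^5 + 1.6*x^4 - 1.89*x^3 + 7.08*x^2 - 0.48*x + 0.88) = -3.38*x^5 - 1.6*x^4 + 1.89*x^3 - 4.61*x^2 + 0.5*x - 1.61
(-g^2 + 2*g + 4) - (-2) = -g^2 + 2*g + 6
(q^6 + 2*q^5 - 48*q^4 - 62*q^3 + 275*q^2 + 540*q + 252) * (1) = q^6 + 2*q^5 - 48*q^4 - 62*q^3 + 275*q^2 + 540*q + 252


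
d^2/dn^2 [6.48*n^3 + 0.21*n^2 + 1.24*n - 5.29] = 38.88*n + 0.42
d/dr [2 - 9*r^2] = -18*r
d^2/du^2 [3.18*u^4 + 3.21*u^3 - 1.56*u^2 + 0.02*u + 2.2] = 38.16*u^2 + 19.26*u - 3.12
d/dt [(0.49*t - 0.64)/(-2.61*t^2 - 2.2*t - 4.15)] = (1.2789*t^2 - 3.3408*t - 3.4415)/(6.8121*t^4 + 11.484*t^3 + 26.503*t^2 + 18.26*t + 17.2225)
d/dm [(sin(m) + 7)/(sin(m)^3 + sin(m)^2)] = (-22*sin(m) + cos(2*m) - 15)*cos(m)/((sin(m) + 1)^2*sin(m)^3)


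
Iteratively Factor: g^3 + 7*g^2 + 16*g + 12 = (g + 2)*(g^2 + 5*g + 6) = (g + 2)*(g + 3)*(g + 2)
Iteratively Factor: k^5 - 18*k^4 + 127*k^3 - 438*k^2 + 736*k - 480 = (k - 2)*(k^4 - 16*k^3 + 95*k^2 - 248*k + 240) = (k - 3)*(k - 2)*(k^3 - 13*k^2 + 56*k - 80) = (k - 4)*(k - 3)*(k - 2)*(k^2 - 9*k + 20) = (k - 4)^2*(k - 3)*(k - 2)*(k - 5)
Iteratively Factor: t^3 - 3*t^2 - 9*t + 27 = (t + 3)*(t^2 - 6*t + 9) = (t - 3)*(t + 3)*(t - 3)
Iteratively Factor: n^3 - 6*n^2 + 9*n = (n - 3)*(n^2 - 3*n) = (n - 3)^2*(n)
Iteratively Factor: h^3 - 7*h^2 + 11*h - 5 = (h - 1)*(h^2 - 6*h + 5) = (h - 1)^2*(h - 5)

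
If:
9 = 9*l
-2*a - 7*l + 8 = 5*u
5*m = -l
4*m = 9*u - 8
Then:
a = -3/2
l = 1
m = -1/5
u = 4/5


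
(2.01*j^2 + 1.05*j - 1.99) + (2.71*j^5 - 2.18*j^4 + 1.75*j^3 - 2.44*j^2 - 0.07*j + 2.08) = 2.71*j^5 - 2.18*j^4 + 1.75*j^3 - 0.43*j^2 + 0.98*j + 0.0900000000000001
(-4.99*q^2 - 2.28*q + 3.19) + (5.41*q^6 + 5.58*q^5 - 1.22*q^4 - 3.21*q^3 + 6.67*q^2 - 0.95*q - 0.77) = 5.41*q^6 + 5.58*q^5 - 1.22*q^4 - 3.21*q^3 + 1.68*q^2 - 3.23*q + 2.42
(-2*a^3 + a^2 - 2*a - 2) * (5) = -10*a^3 + 5*a^2 - 10*a - 10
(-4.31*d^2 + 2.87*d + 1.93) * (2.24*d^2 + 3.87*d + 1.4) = -9.6544*d^4 - 10.2509*d^3 + 9.3961*d^2 + 11.4871*d + 2.702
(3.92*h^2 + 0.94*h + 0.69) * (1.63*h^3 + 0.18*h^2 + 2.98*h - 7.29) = 6.3896*h^5 + 2.2378*h^4 + 12.9755*h^3 - 25.6514*h^2 - 4.7964*h - 5.0301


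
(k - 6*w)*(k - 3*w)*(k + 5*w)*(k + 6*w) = k^4 + 2*k^3*w - 51*k^2*w^2 - 72*k*w^3 + 540*w^4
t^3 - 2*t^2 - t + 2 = (t - 2)*(t - 1)*(t + 1)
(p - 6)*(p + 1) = p^2 - 5*p - 6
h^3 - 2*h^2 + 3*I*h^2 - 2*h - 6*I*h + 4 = (h - 2)*(h + I)*(h + 2*I)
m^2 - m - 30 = (m - 6)*(m + 5)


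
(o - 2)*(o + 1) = o^2 - o - 2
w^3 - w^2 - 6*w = w*(w - 3)*(w + 2)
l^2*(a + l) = a*l^2 + l^3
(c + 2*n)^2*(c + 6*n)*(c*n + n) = c^4*n + 10*c^3*n^2 + c^3*n + 28*c^2*n^3 + 10*c^2*n^2 + 24*c*n^4 + 28*c*n^3 + 24*n^4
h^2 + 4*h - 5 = (h - 1)*(h + 5)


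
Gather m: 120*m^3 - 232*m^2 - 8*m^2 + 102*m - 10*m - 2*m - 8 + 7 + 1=120*m^3 - 240*m^2 + 90*m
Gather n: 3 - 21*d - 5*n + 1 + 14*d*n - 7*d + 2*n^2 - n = -28*d + 2*n^2 + n*(14*d - 6) + 4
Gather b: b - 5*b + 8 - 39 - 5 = -4*b - 36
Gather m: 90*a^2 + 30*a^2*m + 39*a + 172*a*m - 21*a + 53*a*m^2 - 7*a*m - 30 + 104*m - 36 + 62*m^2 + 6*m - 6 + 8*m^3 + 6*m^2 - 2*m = 90*a^2 + 18*a + 8*m^3 + m^2*(53*a + 68) + m*(30*a^2 + 165*a + 108) - 72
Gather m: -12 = -12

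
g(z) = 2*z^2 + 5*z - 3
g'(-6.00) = -19.00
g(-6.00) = 39.00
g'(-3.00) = -7.00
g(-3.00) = 0.00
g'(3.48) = 18.92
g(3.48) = 38.62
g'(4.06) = 21.24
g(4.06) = 50.27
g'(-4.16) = -11.64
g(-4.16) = 10.81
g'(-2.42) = -4.68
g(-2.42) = -3.39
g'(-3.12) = -7.48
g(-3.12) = 0.87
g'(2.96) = 16.84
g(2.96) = 29.32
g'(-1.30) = -0.20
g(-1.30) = -6.12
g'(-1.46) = -0.84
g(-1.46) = -6.04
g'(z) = 4*z + 5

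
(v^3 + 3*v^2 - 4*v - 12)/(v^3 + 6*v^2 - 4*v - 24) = (v + 3)/(v + 6)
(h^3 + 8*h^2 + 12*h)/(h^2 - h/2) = 2*(h^2 + 8*h + 12)/(2*h - 1)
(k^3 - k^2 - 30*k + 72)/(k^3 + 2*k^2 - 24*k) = (k - 3)/k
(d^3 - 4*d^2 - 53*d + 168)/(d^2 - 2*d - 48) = (d^2 + 4*d - 21)/(d + 6)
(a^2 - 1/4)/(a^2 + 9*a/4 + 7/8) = 2*(2*a - 1)/(4*a + 7)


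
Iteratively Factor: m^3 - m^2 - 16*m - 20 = (m - 5)*(m^2 + 4*m + 4) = (m - 5)*(m + 2)*(m + 2)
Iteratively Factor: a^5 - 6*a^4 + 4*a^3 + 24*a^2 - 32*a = (a)*(a^4 - 6*a^3 + 4*a^2 + 24*a - 32) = a*(a - 2)*(a^3 - 4*a^2 - 4*a + 16) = a*(a - 2)^2*(a^2 - 2*a - 8) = a*(a - 2)^2*(a + 2)*(a - 4)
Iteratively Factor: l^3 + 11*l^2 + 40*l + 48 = (l + 4)*(l^2 + 7*l + 12) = (l + 4)^2*(l + 3)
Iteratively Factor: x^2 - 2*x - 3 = (x - 3)*(x + 1)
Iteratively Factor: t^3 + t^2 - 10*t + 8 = (t - 2)*(t^2 + 3*t - 4) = (t - 2)*(t - 1)*(t + 4)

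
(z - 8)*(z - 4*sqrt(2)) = z^2 - 8*z - 4*sqrt(2)*z + 32*sqrt(2)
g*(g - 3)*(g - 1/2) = g^3 - 7*g^2/2 + 3*g/2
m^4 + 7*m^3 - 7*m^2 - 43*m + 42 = (m - 2)*(m - 1)*(m + 3)*(m + 7)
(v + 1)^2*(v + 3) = v^3 + 5*v^2 + 7*v + 3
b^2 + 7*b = b*(b + 7)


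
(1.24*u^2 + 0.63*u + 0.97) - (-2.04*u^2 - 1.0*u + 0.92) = 3.28*u^2 + 1.63*u + 0.0499999999999999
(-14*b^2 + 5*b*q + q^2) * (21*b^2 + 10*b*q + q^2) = -294*b^4 - 35*b^3*q + 57*b^2*q^2 + 15*b*q^3 + q^4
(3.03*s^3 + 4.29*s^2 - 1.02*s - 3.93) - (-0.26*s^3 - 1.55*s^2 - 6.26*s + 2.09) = 3.29*s^3 + 5.84*s^2 + 5.24*s - 6.02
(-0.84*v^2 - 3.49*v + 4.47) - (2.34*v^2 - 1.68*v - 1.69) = -3.18*v^2 - 1.81*v + 6.16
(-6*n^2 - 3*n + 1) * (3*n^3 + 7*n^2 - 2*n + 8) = -18*n^5 - 51*n^4 - 6*n^3 - 35*n^2 - 26*n + 8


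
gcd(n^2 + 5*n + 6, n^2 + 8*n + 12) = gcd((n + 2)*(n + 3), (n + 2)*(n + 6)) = n + 2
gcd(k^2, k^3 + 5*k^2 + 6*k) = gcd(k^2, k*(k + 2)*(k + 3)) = k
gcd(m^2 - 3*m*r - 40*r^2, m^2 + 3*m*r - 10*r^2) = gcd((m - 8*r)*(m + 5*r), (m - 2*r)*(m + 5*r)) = m + 5*r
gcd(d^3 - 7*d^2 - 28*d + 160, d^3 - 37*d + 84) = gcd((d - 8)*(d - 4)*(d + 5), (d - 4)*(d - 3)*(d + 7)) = d - 4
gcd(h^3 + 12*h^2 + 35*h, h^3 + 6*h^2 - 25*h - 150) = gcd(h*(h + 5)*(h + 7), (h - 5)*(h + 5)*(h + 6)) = h + 5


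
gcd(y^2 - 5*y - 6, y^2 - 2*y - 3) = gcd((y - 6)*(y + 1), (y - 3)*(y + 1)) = y + 1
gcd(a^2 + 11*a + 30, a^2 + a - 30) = a + 6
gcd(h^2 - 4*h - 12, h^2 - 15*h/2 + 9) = h - 6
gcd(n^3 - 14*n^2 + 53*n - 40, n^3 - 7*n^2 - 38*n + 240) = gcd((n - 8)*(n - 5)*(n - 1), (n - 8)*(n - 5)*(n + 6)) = n^2 - 13*n + 40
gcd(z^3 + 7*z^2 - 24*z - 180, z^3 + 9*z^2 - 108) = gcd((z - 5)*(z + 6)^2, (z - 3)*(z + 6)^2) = z^2 + 12*z + 36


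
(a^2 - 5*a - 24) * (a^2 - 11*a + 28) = a^4 - 16*a^3 + 59*a^2 + 124*a - 672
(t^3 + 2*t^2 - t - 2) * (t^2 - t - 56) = t^5 + t^4 - 59*t^3 - 113*t^2 + 58*t + 112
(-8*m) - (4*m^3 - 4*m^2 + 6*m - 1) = -4*m^3 + 4*m^2 - 14*m + 1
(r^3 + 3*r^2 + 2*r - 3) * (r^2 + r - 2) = r^5 + 4*r^4 + 3*r^3 - 7*r^2 - 7*r + 6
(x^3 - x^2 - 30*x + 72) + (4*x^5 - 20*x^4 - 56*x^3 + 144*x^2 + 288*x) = 4*x^5 - 20*x^4 - 55*x^3 + 143*x^2 + 258*x + 72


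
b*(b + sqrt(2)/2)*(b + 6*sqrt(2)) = b^3 + 13*sqrt(2)*b^2/2 + 6*b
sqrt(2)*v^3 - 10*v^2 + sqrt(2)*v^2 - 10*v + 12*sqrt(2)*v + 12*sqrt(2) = (v - 3*sqrt(2))*(v - 2*sqrt(2))*(sqrt(2)*v + sqrt(2))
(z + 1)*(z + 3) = z^2 + 4*z + 3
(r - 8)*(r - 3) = r^2 - 11*r + 24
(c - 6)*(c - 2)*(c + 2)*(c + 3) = c^4 - 3*c^3 - 22*c^2 + 12*c + 72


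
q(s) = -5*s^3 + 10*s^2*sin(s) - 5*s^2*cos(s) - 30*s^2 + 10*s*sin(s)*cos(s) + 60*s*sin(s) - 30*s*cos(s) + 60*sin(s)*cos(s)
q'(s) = 5*s^2*sin(s) + 10*s^2*cos(s) - 15*s^2 - 10*s*sin(s)^2 + 50*s*sin(s) + 10*s*cos(s)^2 + 50*s*cos(s) - 60*s - 60*sin(s)^2 + 10*sin(s)*cos(s) + 60*sin(s) + 60*cos(s)^2 - 30*cos(s)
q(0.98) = 36.53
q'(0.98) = 15.38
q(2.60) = -117.60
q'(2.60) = -249.77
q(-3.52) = -234.97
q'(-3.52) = 96.26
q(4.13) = -1051.75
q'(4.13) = -1023.76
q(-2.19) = -29.62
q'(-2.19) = 125.66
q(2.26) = -48.06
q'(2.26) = -164.95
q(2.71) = -146.99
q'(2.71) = -285.33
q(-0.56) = -3.93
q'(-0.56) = -16.22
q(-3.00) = -162.66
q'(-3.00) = 170.65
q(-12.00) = 4375.38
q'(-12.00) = -680.82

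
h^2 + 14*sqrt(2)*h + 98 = (h + 7*sqrt(2))^2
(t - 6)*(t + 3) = t^2 - 3*t - 18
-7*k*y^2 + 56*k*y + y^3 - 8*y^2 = y*(-7*k + y)*(y - 8)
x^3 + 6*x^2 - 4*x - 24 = (x - 2)*(x + 2)*(x + 6)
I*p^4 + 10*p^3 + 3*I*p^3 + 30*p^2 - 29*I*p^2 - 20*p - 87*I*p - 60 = (p + 3)*(p - 5*I)*(p - 4*I)*(I*p + 1)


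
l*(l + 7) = l^2 + 7*l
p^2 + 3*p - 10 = (p - 2)*(p + 5)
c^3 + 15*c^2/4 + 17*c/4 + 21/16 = (c + 1/2)*(c + 3/2)*(c + 7/4)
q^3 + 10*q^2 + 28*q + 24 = (q + 2)^2*(q + 6)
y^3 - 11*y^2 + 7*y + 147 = (y - 7)^2*(y + 3)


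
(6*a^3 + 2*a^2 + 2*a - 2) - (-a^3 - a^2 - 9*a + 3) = 7*a^3 + 3*a^2 + 11*a - 5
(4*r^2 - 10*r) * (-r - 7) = -4*r^3 - 18*r^2 + 70*r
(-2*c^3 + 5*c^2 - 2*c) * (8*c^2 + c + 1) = -16*c^5 + 38*c^4 - 13*c^3 + 3*c^2 - 2*c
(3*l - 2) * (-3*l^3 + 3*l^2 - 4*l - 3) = -9*l^4 + 15*l^3 - 18*l^2 - l + 6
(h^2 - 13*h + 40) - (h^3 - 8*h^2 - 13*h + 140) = -h^3 + 9*h^2 - 100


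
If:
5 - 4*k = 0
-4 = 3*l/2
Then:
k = 5/4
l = -8/3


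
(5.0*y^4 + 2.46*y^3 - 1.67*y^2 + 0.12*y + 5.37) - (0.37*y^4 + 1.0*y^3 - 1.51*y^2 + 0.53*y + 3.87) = 4.63*y^4 + 1.46*y^3 - 0.16*y^2 - 0.41*y + 1.5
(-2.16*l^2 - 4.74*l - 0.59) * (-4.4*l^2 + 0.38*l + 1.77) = 9.504*l^4 + 20.0352*l^3 - 3.0284*l^2 - 8.614*l - 1.0443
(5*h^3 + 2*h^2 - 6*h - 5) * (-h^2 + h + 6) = -5*h^5 + 3*h^4 + 38*h^3 + 11*h^2 - 41*h - 30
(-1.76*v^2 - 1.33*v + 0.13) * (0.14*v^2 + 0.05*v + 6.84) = -0.2464*v^4 - 0.2742*v^3 - 12.0867*v^2 - 9.0907*v + 0.8892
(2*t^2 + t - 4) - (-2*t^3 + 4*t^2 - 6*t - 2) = 2*t^3 - 2*t^2 + 7*t - 2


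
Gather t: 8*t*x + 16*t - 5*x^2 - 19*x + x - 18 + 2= t*(8*x + 16) - 5*x^2 - 18*x - 16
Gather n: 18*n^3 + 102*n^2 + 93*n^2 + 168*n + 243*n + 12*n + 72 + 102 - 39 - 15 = 18*n^3 + 195*n^2 + 423*n + 120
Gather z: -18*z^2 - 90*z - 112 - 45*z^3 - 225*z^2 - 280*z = -45*z^3 - 243*z^2 - 370*z - 112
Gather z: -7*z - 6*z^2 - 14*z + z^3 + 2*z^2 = z^3 - 4*z^2 - 21*z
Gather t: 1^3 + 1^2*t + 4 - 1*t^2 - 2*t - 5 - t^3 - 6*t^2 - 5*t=-t^3 - 7*t^2 - 6*t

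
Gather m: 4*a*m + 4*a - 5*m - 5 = 4*a + m*(4*a - 5) - 5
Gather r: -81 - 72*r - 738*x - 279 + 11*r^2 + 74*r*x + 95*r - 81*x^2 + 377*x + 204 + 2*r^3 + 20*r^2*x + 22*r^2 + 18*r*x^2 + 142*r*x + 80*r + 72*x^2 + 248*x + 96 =2*r^3 + r^2*(20*x + 33) + r*(18*x^2 + 216*x + 103) - 9*x^2 - 113*x - 60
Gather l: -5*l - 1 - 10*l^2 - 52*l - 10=-10*l^2 - 57*l - 11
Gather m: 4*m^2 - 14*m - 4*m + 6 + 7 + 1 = 4*m^2 - 18*m + 14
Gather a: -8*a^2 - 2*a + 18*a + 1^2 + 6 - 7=-8*a^2 + 16*a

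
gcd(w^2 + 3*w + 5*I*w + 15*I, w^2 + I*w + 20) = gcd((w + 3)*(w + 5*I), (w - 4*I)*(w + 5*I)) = w + 5*I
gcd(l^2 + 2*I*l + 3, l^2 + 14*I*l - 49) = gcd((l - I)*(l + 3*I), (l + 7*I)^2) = 1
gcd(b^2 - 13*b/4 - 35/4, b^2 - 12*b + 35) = b - 5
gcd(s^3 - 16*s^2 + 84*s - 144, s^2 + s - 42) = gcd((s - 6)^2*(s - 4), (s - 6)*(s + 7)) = s - 6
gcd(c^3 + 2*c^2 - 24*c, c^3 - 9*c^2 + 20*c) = c^2 - 4*c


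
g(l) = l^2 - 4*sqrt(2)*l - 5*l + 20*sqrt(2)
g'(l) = 2*l - 4*sqrt(2) - 5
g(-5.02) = 106.98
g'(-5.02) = -20.70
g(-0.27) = 31.23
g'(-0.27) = -11.20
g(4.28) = 0.99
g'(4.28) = -2.10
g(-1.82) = 50.99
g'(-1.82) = -14.30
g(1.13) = 17.52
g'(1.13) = -8.40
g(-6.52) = 140.28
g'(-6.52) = -23.70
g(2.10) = 10.31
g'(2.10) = -6.46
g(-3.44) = 76.78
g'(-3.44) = -17.54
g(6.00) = 0.34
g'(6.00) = 1.34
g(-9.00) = 205.20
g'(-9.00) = -28.66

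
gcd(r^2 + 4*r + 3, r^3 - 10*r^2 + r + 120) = r + 3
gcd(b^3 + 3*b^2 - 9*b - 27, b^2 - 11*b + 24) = b - 3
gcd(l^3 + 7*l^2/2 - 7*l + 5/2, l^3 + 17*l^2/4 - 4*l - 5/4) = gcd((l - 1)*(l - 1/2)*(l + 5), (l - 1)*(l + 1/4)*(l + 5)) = l^2 + 4*l - 5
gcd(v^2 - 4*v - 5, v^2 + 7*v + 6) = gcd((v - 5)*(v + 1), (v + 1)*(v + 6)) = v + 1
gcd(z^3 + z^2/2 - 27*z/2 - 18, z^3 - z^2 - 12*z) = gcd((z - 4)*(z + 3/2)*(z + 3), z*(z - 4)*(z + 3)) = z^2 - z - 12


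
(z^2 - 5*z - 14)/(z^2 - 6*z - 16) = (z - 7)/(z - 8)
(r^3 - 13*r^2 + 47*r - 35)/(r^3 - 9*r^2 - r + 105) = (r - 1)/(r + 3)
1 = 1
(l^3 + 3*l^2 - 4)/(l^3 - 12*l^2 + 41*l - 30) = (l^2 + 4*l + 4)/(l^2 - 11*l + 30)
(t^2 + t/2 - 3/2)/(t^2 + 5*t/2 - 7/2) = (2*t + 3)/(2*t + 7)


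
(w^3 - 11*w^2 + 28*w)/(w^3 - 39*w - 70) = w*(w - 4)/(w^2 + 7*w + 10)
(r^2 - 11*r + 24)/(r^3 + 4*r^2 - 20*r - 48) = (r^2 - 11*r + 24)/(r^3 + 4*r^2 - 20*r - 48)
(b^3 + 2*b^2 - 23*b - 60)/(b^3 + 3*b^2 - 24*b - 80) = (b + 3)/(b + 4)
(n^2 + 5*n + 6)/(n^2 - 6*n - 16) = (n + 3)/(n - 8)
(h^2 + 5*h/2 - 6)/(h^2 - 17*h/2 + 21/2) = (h + 4)/(h - 7)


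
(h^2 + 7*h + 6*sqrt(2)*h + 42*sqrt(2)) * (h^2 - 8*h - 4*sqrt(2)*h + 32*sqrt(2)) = h^4 - h^3 + 2*sqrt(2)*h^3 - 104*h^2 - 2*sqrt(2)*h^2 - 112*sqrt(2)*h + 48*h + 2688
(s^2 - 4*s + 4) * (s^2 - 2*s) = s^4 - 6*s^3 + 12*s^2 - 8*s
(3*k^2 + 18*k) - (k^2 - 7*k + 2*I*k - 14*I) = 2*k^2 + 25*k - 2*I*k + 14*I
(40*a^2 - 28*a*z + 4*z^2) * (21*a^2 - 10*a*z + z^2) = 840*a^4 - 988*a^3*z + 404*a^2*z^2 - 68*a*z^3 + 4*z^4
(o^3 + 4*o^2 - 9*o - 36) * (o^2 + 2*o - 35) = o^5 + 6*o^4 - 36*o^3 - 194*o^2 + 243*o + 1260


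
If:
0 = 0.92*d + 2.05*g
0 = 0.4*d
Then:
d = 0.00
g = 0.00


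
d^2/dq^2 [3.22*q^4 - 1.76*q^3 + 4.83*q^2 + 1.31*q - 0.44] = 38.64*q^2 - 10.56*q + 9.66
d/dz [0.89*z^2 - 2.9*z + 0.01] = 1.78*z - 2.9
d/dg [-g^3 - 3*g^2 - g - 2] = -3*g^2 - 6*g - 1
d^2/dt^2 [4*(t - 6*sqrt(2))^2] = 8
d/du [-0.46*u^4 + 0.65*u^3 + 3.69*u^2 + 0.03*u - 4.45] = -1.84*u^3 + 1.95*u^2 + 7.38*u + 0.03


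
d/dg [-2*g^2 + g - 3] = 1 - 4*g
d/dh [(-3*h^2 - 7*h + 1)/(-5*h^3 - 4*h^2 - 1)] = (-h*(15*h + 8)*(3*h^2 + 7*h - 1) + (6*h + 7)*(5*h^3 + 4*h^2 + 1))/(5*h^3 + 4*h^2 + 1)^2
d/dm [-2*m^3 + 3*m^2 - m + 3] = -6*m^2 + 6*m - 1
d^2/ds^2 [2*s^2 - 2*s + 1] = 4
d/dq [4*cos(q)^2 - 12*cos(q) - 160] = 4*(3 - 2*cos(q))*sin(q)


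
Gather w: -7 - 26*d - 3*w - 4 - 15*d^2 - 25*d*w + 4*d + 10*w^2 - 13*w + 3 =-15*d^2 - 22*d + 10*w^2 + w*(-25*d - 16) - 8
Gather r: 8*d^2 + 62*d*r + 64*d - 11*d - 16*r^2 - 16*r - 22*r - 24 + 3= 8*d^2 + 53*d - 16*r^2 + r*(62*d - 38) - 21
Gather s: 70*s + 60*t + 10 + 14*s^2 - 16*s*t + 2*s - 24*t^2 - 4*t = 14*s^2 + s*(72 - 16*t) - 24*t^2 + 56*t + 10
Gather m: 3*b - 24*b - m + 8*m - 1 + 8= -21*b + 7*m + 7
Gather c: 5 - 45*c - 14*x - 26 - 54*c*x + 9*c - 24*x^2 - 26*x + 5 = c*(-54*x - 36) - 24*x^2 - 40*x - 16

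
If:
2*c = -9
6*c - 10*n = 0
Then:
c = -9/2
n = -27/10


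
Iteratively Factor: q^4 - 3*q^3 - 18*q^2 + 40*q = (q - 2)*(q^3 - q^2 - 20*q) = (q - 5)*(q - 2)*(q^2 + 4*q) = (q - 5)*(q - 2)*(q + 4)*(q)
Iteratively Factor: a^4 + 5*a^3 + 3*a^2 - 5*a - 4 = (a + 4)*(a^3 + a^2 - a - 1) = (a + 1)*(a + 4)*(a^2 - 1) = (a - 1)*(a + 1)*(a + 4)*(a + 1)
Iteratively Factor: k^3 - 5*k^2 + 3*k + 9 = (k - 3)*(k^2 - 2*k - 3) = (k - 3)^2*(k + 1)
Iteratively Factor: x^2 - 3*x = (x)*(x - 3)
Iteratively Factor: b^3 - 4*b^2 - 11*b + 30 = (b + 3)*(b^2 - 7*b + 10) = (b - 5)*(b + 3)*(b - 2)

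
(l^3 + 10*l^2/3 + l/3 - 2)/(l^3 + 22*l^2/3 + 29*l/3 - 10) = (l + 1)/(l + 5)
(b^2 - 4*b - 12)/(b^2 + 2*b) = (b - 6)/b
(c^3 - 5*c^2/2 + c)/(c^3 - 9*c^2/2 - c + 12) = c*(2*c - 1)/(2*c^2 - 5*c - 12)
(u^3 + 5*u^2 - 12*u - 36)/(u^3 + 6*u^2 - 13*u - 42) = (u + 6)/(u + 7)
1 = 1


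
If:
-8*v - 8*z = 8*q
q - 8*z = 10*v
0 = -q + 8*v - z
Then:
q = 0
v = 0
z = 0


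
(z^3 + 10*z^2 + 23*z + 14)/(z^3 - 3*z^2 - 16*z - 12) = (z + 7)/(z - 6)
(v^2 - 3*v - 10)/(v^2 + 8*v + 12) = (v - 5)/(v + 6)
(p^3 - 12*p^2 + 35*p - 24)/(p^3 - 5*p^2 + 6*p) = (p^2 - 9*p + 8)/(p*(p - 2))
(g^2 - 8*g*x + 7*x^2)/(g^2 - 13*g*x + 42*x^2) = (-g + x)/(-g + 6*x)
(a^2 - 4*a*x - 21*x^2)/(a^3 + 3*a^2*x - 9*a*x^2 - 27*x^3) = (-a + 7*x)/(-a^2 + 9*x^2)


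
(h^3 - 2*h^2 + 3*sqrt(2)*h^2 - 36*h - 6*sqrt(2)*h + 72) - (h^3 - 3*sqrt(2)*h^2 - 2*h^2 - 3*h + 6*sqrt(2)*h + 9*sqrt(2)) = 6*sqrt(2)*h^2 - 33*h - 12*sqrt(2)*h - 9*sqrt(2) + 72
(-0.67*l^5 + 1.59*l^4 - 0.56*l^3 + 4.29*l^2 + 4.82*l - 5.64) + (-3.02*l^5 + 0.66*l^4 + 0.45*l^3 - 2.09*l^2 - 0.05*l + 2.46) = -3.69*l^5 + 2.25*l^4 - 0.11*l^3 + 2.2*l^2 + 4.77*l - 3.18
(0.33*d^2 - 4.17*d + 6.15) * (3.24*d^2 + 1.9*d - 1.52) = 1.0692*d^4 - 12.8838*d^3 + 11.5014*d^2 + 18.0234*d - 9.348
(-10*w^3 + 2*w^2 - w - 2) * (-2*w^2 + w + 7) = 20*w^5 - 14*w^4 - 66*w^3 + 17*w^2 - 9*w - 14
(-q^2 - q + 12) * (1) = -q^2 - q + 12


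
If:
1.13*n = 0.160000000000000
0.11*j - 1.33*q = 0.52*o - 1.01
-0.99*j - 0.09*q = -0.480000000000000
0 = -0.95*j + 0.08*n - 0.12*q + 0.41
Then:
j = 0.59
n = 0.14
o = 5.05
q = -1.17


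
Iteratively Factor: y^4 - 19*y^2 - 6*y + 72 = (y + 3)*(y^3 - 3*y^2 - 10*y + 24) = (y - 4)*(y + 3)*(y^2 + y - 6) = (y - 4)*(y - 2)*(y + 3)*(y + 3)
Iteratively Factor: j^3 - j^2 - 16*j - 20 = (j - 5)*(j^2 + 4*j + 4) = (j - 5)*(j + 2)*(j + 2)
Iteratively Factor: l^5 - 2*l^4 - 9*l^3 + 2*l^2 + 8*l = (l + 2)*(l^4 - 4*l^3 - l^2 + 4*l) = (l + 1)*(l + 2)*(l^3 - 5*l^2 + 4*l) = (l - 1)*(l + 1)*(l + 2)*(l^2 - 4*l) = l*(l - 1)*(l + 1)*(l + 2)*(l - 4)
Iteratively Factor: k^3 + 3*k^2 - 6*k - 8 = (k + 1)*(k^2 + 2*k - 8) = (k + 1)*(k + 4)*(k - 2)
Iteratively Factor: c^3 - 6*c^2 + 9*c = (c - 3)*(c^2 - 3*c) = (c - 3)^2*(c)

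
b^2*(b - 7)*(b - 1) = b^4 - 8*b^3 + 7*b^2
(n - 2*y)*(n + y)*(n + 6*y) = n^3 + 5*n^2*y - 8*n*y^2 - 12*y^3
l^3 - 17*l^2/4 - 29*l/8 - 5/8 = (l - 5)*(l + 1/4)*(l + 1/2)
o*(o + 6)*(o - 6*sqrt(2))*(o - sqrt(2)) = o^4 - 7*sqrt(2)*o^3 + 6*o^3 - 42*sqrt(2)*o^2 + 12*o^2 + 72*o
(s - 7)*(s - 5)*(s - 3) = s^3 - 15*s^2 + 71*s - 105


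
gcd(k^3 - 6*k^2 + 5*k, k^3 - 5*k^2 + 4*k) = k^2 - k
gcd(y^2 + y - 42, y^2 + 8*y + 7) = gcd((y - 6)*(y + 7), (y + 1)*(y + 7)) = y + 7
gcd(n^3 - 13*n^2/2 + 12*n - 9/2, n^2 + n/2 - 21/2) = n - 3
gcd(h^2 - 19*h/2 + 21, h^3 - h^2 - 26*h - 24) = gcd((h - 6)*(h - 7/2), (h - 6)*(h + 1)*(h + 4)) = h - 6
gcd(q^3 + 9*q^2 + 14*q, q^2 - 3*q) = q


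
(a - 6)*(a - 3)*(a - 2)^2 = a^4 - 13*a^3 + 58*a^2 - 108*a + 72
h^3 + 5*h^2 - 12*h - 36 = (h - 3)*(h + 2)*(h + 6)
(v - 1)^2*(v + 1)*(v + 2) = v^4 + v^3 - 3*v^2 - v + 2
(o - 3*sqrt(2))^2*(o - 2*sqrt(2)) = o^3 - 8*sqrt(2)*o^2 + 42*o - 36*sqrt(2)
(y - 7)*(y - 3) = y^2 - 10*y + 21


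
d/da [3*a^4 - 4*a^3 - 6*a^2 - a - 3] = 12*a^3 - 12*a^2 - 12*a - 1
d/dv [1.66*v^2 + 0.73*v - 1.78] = 3.32*v + 0.73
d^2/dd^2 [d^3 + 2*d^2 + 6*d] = 6*d + 4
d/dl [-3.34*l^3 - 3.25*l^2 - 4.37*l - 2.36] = -10.02*l^2 - 6.5*l - 4.37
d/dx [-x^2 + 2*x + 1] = 2 - 2*x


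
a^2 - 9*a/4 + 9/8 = (a - 3/2)*(a - 3/4)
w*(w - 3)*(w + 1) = w^3 - 2*w^2 - 3*w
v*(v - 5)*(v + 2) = v^3 - 3*v^2 - 10*v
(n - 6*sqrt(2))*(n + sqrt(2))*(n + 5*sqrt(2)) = n^3 - 62*n - 60*sqrt(2)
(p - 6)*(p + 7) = p^2 + p - 42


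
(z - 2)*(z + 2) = z^2 - 4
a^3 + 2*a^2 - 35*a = a*(a - 5)*(a + 7)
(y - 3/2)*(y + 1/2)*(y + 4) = y^3 + 3*y^2 - 19*y/4 - 3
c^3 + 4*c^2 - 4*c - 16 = (c - 2)*(c + 2)*(c + 4)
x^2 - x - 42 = (x - 7)*(x + 6)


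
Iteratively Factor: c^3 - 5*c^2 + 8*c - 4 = (c - 2)*(c^2 - 3*c + 2) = (c - 2)^2*(c - 1)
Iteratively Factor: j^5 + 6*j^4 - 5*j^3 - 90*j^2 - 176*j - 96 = (j + 1)*(j^4 + 5*j^3 - 10*j^2 - 80*j - 96) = (j - 4)*(j + 1)*(j^3 + 9*j^2 + 26*j + 24) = (j - 4)*(j + 1)*(j + 2)*(j^2 + 7*j + 12) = (j - 4)*(j + 1)*(j + 2)*(j + 3)*(j + 4)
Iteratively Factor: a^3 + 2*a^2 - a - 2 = (a + 1)*(a^2 + a - 2) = (a - 1)*(a + 1)*(a + 2)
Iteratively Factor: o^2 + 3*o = (o)*(o + 3)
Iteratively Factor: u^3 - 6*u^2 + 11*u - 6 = (u - 3)*(u^2 - 3*u + 2) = (u - 3)*(u - 2)*(u - 1)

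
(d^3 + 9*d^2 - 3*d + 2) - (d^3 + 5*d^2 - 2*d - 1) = 4*d^2 - d + 3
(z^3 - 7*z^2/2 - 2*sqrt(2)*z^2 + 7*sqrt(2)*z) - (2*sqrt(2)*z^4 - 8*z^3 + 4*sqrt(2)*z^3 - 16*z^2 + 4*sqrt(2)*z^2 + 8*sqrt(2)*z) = -2*sqrt(2)*z^4 - 4*sqrt(2)*z^3 + 9*z^3 - 6*sqrt(2)*z^2 + 25*z^2/2 - sqrt(2)*z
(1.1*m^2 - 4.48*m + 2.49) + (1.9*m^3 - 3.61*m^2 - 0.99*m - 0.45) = 1.9*m^3 - 2.51*m^2 - 5.47*m + 2.04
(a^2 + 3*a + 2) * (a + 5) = a^3 + 8*a^2 + 17*a + 10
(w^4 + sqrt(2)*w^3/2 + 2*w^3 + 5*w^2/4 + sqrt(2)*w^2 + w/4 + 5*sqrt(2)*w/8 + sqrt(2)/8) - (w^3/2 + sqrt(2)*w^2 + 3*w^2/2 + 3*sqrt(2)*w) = w^4 + sqrt(2)*w^3/2 + 3*w^3/2 - w^2/4 - 19*sqrt(2)*w/8 + w/4 + sqrt(2)/8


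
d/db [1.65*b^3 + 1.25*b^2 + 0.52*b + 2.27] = 4.95*b^2 + 2.5*b + 0.52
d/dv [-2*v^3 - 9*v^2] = 6*v*(-v - 3)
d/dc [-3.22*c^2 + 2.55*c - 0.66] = 2.55 - 6.44*c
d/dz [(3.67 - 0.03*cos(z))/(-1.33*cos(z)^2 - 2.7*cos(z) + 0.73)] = (0.0399*cos(z)^2 - 9.7622*cos(z) - 9.8871)*sin(z)/(1.7689*cos(z)^4 + 7.182*cos(z)^3 + 5.3482*cos(z)^2 - 3.942*cos(z) + 0.5329)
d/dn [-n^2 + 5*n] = 5 - 2*n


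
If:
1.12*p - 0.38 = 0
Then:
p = 0.34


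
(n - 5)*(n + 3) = n^2 - 2*n - 15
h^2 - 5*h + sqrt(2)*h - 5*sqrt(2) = (h - 5)*(h + sqrt(2))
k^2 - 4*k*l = k*(k - 4*l)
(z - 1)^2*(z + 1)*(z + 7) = z^4 + 6*z^3 - 8*z^2 - 6*z + 7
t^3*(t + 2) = t^4 + 2*t^3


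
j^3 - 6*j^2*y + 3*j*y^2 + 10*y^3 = (j - 5*y)*(j - 2*y)*(j + y)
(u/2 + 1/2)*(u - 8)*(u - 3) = u^3/2 - 5*u^2 + 13*u/2 + 12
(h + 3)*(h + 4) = h^2 + 7*h + 12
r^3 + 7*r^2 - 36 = (r - 2)*(r + 3)*(r + 6)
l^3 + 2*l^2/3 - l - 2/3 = (l - 1)*(l + 2/3)*(l + 1)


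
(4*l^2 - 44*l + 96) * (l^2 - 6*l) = 4*l^4 - 68*l^3 + 360*l^2 - 576*l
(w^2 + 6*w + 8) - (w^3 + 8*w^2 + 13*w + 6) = -w^3 - 7*w^2 - 7*w + 2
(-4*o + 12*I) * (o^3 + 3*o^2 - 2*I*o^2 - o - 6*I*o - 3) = -4*o^4 - 12*o^3 + 20*I*o^3 + 28*o^2 + 60*I*o^2 + 84*o - 12*I*o - 36*I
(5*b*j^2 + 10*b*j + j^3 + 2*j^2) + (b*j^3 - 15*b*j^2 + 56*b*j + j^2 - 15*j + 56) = b*j^3 - 10*b*j^2 + 66*b*j + j^3 + 3*j^2 - 15*j + 56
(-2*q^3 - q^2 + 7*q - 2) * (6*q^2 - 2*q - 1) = -12*q^5 - 2*q^4 + 46*q^3 - 25*q^2 - 3*q + 2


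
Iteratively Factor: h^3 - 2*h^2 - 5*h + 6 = (h - 1)*(h^2 - h - 6) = (h - 1)*(h + 2)*(h - 3)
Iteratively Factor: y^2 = (y)*(y)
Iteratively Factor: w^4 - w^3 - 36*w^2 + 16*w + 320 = (w - 5)*(w^3 + 4*w^2 - 16*w - 64) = (w - 5)*(w + 4)*(w^2 - 16) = (w - 5)*(w + 4)^2*(w - 4)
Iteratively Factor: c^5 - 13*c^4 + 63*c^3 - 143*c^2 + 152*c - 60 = (c - 3)*(c^4 - 10*c^3 + 33*c^2 - 44*c + 20) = (c - 3)*(c - 1)*(c^3 - 9*c^2 + 24*c - 20) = (c - 3)*(c - 2)*(c - 1)*(c^2 - 7*c + 10) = (c - 5)*(c - 3)*(c - 2)*(c - 1)*(c - 2)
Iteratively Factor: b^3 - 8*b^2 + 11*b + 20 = (b - 4)*(b^2 - 4*b - 5) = (b - 4)*(b + 1)*(b - 5)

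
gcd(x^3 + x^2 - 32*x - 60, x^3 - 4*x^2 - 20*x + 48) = x - 6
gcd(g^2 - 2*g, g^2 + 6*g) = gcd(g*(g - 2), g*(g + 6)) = g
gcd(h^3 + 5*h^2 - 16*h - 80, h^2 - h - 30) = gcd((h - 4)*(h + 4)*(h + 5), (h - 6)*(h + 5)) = h + 5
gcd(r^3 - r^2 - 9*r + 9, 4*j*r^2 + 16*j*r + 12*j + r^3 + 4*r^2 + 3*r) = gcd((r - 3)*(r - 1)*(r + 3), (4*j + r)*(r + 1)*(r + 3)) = r + 3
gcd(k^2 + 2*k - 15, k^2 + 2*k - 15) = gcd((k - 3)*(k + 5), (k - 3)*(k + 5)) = k^2 + 2*k - 15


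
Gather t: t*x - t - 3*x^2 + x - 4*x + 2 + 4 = t*(x - 1) - 3*x^2 - 3*x + 6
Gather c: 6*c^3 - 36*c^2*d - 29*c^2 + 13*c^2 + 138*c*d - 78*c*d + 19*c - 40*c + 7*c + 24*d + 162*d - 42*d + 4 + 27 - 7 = 6*c^3 + c^2*(-36*d - 16) + c*(60*d - 14) + 144*d + 24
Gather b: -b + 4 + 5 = 9 - b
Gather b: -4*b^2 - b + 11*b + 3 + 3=-4*b^2 + 10*b + 6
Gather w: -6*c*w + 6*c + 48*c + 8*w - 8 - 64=54*c + w*(8 - 6*c) - 72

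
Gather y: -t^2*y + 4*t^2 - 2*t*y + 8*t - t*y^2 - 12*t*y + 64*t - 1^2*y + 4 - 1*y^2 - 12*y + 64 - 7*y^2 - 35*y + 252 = 4*t^2 + 72*t + y^2*(-t - 8) + y*(-t^2 - 14*t - 48) + 320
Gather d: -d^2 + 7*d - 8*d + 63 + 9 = -d^2 - d + 72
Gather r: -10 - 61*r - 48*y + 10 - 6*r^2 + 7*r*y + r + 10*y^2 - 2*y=-6*r^2 + r*(7*y - 60) + 10*y^2 - 50*y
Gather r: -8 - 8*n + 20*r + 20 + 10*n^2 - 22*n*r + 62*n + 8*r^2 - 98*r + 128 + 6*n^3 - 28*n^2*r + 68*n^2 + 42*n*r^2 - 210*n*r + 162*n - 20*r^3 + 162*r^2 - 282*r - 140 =6*n^3 + 78*n^2 + 216*n - 20*r^3 + r^2*(42*n + 170) + r*(-28*n^2 - 232*n - 360)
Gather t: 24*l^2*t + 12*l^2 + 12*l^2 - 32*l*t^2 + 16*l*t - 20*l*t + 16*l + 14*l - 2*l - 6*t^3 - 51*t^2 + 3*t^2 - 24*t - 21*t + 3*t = 24*l^2 + 28*l - 6*t^3 + t^2*(-32*l - 48) + t*(24*l^2 - 4*l - 42)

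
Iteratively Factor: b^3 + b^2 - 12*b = (b - 3)*(b^2 + 4*b) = b*(b - 3)*(b + 4)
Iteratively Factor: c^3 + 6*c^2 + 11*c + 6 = (c + 2)*(c^2 + 4*c + 3) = (c + 1)*(c + 2)*(c + 3)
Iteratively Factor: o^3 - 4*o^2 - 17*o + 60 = (o - 3)*(o^2 - o - 20) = (o - 3)*(o + 4)*(o - 5)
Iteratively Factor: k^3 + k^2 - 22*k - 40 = (k - 5)*(k^2 + 6*k + 8) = (k - 5)*(k + 2)*(k + 4)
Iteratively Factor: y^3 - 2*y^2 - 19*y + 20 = (y - 1)*(y^2 - y - 20) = (y - 1)*(y + 4)*(y - 5)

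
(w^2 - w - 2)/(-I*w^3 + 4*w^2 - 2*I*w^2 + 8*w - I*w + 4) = I*(w - 2)/(w^2 + w*(1 + 4*I) + 4*I)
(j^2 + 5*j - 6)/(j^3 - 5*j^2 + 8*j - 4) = (j + 6)/(j^2 - 4*j + 4)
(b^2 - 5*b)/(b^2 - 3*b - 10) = b/(b + 2)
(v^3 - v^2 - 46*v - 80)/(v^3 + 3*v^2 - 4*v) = (v^3 - v^2 - 46*v - 80)/(v*(v^2 + 3*v - 4))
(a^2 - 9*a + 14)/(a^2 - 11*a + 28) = (a - 2)/(a - 4)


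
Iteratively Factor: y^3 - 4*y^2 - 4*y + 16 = (y - 4)*(y^2 - 4) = (y - 4)*(y + 2)*(y - 2)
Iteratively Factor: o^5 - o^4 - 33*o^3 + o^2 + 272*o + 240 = (o - 4)*(o^4 + 3*o^3 - 21*o^2 - 83*o - 60) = (o - 4)*(o + 3)*(o^3 - 21*o - 20) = (o - 5)*(o - 4)*(o + 3)*(o^2 + 5*o + 4) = (o - 5)*(o - 4)*(o + 3)*(o + 4)*(o + 1)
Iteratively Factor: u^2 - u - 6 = (u + 2)*(u - 3)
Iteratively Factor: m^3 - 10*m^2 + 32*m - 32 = (m - 2)*(m^2 - 8*m + 16) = (m - 4)*(m - 2)*(m - 4)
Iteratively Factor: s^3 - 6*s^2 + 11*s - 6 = (s - 3)*(s^2 - 3*s + 2) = (s - 3)*(s - 2)*(s - 1)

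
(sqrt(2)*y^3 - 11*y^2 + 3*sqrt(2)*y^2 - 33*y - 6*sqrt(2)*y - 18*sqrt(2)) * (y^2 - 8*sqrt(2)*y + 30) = sqrt(2)*y^5 - 27*y^4 + 3*sqrt(2)*y^4 - 81*y^3 + 112*sqrt(2)*y^3 - 234*y^2 + 336*sqrt(2)*y^2 - 702*y - 180*sqrt(2)*y - 540*sqrt(2)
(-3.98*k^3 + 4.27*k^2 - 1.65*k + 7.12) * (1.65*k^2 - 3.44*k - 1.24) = -6.567*k^5 + 20.7367*k^4 - 12.4761*k^3 + 12.1292*k^2 - 22.4468*k - 8.8288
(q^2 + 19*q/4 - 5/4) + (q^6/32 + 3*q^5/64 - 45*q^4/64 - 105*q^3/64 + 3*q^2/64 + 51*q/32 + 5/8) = q^6/32 + 3*q^5/64 - 45*q^4/64 - 105*q^3/64 + 67*q^2/64 + 203*q/32 - 5/8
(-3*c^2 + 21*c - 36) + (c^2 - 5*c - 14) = -2*c^2 + 16*c - 50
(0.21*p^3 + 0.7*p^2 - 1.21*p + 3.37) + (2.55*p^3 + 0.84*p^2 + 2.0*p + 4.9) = 2.76*p^3 + 1.54*p^2 + 0.79*p + 8.27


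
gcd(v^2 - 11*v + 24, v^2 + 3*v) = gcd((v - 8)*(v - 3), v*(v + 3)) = 1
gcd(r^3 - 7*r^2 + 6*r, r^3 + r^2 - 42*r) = r^2 - 6*r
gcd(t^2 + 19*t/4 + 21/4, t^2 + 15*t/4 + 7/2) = t + 7/4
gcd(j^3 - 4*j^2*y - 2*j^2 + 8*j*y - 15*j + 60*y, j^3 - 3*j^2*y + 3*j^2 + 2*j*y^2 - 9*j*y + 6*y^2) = j + 3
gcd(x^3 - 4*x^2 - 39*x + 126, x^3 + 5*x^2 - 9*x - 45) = x - 3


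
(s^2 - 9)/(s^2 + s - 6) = (s - 3)/(s - 2)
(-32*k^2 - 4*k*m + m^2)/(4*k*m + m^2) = (-8*k + m)/m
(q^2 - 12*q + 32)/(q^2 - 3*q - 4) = (q - 8)/(q + 1)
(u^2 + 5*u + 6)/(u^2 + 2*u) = (u + 3)/u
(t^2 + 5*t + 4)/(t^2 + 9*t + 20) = (t + 1)/(t + 5)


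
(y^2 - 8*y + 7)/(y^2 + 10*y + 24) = (y^2 - 8*y + 7)/(y^2 + 10*y + 24)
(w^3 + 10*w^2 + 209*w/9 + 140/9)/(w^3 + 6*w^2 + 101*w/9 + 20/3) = (w + 7)/(w + 3)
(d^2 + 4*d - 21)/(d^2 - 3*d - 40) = (-d^2 - 4*d + 21)/(-d^2 + 3*d + 40)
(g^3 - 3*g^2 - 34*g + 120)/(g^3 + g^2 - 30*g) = (g - 4)/g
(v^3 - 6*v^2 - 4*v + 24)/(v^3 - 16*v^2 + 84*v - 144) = (v^2 - 4)/(v^2 - 10*v + 24)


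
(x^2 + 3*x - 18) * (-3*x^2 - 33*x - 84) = -3*x^4 - 42*x^3 - 129*x^2 + 342*x + 1512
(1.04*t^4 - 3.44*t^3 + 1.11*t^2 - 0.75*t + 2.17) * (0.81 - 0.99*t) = -1.0296*t^5 + 4.248*t^4 - 3.8853*t^3 + 1.6416*t^2 - 2.7558*t + 1.7577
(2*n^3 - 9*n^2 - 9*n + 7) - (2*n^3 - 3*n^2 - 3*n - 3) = -6*n^2 - 6*n + 10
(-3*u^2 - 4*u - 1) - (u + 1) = -3*u^2 - 5*u - 2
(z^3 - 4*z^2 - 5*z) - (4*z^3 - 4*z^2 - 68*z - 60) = -3*z^3 + 63*z + 60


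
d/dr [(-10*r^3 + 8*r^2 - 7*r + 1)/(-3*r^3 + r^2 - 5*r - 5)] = 2*(7*r^4 + 29*r^3 + 63*r^2 - 41*r + 20)/(9*r^6 - 6*r^5 + 31*r^4 + 20*r^3 + 15*r^2 + 50*r + 25)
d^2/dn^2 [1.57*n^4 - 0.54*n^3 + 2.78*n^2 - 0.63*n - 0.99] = 18.84*n^2 - 3.24*n + 5.56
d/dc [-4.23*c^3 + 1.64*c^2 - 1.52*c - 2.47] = -12.69*c^2 + 3.28*c - 1.52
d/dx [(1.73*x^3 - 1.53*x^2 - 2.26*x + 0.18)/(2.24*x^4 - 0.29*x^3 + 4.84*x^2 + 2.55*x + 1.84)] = (-3.8752*x^6 + 6.8544*x^5 + 23.1167*x^4 + 5.8994*x^3 + 16.7431*x^2 - 7.3728*x - 4.6174)/(5.0176*x^8 - 1.2992*x^7 + 21.7673*x^6 + 8.6168*x^5 + 30.1898*x^4 + 23.6168*x^3 + 24.3137*x^2 + 9.384*x + 3.3856)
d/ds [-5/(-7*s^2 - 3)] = -70*s/(7*s^2 + 3)^2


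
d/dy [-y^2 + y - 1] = 1 - 2*y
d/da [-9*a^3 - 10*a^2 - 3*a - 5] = -27*a^2 - 20*a - 3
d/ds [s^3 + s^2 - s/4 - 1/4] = 3*s^2 + 2*s - 1/4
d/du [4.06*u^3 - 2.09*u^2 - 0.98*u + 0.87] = 12.18*u^2 - 4.18*u - 0.98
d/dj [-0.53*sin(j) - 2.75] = -0.53*cos(j)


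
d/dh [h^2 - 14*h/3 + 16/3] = 2*h - 14/3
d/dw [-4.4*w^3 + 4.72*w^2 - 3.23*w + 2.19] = -13.2*w^2 + 9.44*w - 3.23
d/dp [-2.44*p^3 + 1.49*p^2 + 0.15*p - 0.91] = -7.32*p^2 + 2.98*p + 0.15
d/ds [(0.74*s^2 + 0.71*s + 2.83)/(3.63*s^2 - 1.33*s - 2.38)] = (-3.5615*s^2 - 24.0682*s + 2.0741)/(13.1769*s^4 - 9.6558*s^3 - 15.5099*s^2 + 6.3308*s + 5.6644)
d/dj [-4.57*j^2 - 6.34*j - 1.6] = -9.14*j - 6.34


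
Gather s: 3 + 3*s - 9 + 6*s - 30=9*s - 36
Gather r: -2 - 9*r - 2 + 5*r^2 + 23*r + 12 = 5*r^2 + 14*r + 8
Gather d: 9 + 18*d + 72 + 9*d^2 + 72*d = 9*d^2 + 90*d + 81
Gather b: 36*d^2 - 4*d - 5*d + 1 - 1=36*d^2 - 9*d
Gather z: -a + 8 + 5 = 13 - a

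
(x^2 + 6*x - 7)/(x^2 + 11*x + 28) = (x - 1)/(x + 4)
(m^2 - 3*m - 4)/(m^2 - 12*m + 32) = (m + 1)/(m - 8)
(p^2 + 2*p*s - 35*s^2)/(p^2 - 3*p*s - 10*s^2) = (p + 7*s)/(p + 2*s)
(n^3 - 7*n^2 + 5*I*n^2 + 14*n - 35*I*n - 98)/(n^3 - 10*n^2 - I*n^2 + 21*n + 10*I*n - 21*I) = (n^2 + 5*I*n + 14)/(n^2 - n*(3 + I) + 3*I)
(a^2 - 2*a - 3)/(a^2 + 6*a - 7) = (a^2 - 2*a - 3)/(a^2 + 6*a - 7)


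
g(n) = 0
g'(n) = 0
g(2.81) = 0.00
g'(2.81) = 0.00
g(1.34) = 0.00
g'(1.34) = 0.00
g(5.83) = 0.00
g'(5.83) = 0.00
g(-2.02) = 0.00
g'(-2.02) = 0.00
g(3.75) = 0.00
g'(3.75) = 0.00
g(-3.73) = 0.00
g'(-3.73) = 0.00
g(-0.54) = 0.00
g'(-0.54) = 0.00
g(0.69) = 0.00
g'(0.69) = 0.00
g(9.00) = 0.00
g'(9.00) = 0.00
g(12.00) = 0.00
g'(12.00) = 0.00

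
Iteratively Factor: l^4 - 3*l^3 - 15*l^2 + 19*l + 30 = (l - 2)*(l^3 - l^2 - 17*l - 15) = (l - 5)*(l - 2)*(l^2 + 4*l + 3) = (l - 5)*(l - 2)*(l + 1)*(l + 3)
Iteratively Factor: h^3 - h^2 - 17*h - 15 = (h - 5)*(h^2 + 4*h + 3) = (h - 5)*(h + 1)*(h + 3)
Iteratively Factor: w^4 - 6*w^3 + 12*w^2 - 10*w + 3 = (w - 1)*(w^3 - 5*w^2 + 7*w - 3) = (w - 1)^2*(w^2 - 4*w + 3) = (w - 1)^3*(w - 3)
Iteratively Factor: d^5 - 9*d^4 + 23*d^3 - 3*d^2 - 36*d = (d - 3)*(d^4 - 6*d^3 + 5*d^2 + 12*d) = d*(d - 3)*(d^3 - 6*d^2 + 5*d + 12) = d*(d - 4)*(d - 3)*(d^2 - 2*d - 3) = d*(d - 4)*(d - 3)*(d + 1)*(d - 3)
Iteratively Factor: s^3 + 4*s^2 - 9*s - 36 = (s + 4)*(s^2 - 9) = (s - 3)*(s + 4)*(s + 3)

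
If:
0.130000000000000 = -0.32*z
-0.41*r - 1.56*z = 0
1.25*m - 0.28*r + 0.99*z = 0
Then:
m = 0.67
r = 1.55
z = -0.41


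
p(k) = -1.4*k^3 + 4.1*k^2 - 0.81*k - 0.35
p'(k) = -4.2*k^2 + 8.2*k - 0.81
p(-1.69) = 19.49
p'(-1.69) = -26.66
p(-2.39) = 44.12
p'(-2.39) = -44.40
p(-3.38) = 103.29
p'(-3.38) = -76.51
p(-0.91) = 4.84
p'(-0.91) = -11.75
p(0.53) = 0.16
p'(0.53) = 2.36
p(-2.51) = 49.65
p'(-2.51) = -47.85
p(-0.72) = 2.88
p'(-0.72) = -8.89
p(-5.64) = 385.81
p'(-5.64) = -180.66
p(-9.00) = 1359.64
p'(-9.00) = -414.81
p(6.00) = -160.01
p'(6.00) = -102.81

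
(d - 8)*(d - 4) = d^2 - 12*d + 32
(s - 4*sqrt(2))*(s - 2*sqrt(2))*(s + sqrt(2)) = s^3 - 5*sqrt(2)*s^2 + 4*s + 16*sqrt(2)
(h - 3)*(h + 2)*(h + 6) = h^3 + 5*h^2 - 12*h - 36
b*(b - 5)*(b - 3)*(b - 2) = b^4 - 10*b^3 + 31*b^2 - 30*b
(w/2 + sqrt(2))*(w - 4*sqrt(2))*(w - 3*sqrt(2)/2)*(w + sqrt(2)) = w^4/2 - 5*sqrt(2)*w^3/4 - 17*w^2/2 + 7*sqrt(2)*w + 24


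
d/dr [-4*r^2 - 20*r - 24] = -8*r - 20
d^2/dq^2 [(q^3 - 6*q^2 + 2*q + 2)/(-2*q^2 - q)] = 2*(-21*q^3 - 24*q^2 - 12*q - 2)/(q^3*(8*q^3 + 12*q^2 + 6*q + 1))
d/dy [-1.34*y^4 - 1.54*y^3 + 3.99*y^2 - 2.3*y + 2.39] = -5.36*y^3 - 4.62*y^2 + 7.98*y - 2.3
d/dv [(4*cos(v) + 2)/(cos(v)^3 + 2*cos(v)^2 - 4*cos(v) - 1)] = 32*(4*cos(v)^3 + 7*cos(v)^2 + 4*cos(v) - 2)*sin(v)/(-13*cos(v) + 4*cos(2*v) + cos(3*v))^2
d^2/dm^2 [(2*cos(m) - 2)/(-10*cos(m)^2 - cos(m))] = 2*(-410*sin(m)^4/cos(m)^3 - 100*sin(m)^2 - 130 - 221/cos(m) + 60/cos(m)^2 + 412/cos(m)^3)/(10*cos(m) + 1)^3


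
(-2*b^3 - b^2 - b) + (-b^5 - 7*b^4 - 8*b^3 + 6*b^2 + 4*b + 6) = -b^5 - 7*b^4 - 10*b^3 + 5*b^2 + 3*b + 6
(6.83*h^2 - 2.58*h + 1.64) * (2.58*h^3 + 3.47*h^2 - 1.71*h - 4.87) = 17.6214*h^5 + 17.0437*h^4 - 16.4007*h^3 - 23.1595*h^2 + 9.7602*h - 7.9868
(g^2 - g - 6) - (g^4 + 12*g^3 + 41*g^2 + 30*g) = -g^4 - 12*g^3 - 40*g^2 - 31*g - 6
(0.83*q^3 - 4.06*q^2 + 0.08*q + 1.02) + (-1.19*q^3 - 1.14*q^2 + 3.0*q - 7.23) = -0.36*q^3 - 5.2*q^2 + 3.08*q - 6.21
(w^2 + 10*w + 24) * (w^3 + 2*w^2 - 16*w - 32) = w^5 + 12*w^4 + 28*w^3 - 144*w^2 - 704*w - 768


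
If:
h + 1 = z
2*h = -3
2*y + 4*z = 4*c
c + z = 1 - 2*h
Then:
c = 9/2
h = -3/2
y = 10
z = -1/2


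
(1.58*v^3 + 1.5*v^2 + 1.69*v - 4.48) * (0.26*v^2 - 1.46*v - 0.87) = 0.4108*v^5 - 1.9168*v^4 - 3.1252*v^3 - 4.9372*v^2 + 5.0705*v + 3.8976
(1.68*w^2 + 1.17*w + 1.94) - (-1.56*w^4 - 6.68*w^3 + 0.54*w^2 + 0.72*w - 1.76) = 1.56*w^4 + 6.68*w^3 + 1.14*w^2 + 0.45*w + 3.7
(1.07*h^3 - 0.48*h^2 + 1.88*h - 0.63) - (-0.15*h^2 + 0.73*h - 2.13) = 1.07*h^3 - 0.33*h^2 + 1.15*h + 1.5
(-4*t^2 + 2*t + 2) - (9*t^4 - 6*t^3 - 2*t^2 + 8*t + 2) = -9*t^4 + 6*t^3 - 2*t^2 - 6*t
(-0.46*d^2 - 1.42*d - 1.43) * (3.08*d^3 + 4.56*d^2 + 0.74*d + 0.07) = -1.4168*d^5 - 6.4712*d^4 - 11.22*d^3 - 7.6038*d^2 - 1.1576*d - 0.1001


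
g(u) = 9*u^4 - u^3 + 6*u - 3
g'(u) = 36*u^3 - 3*u^2 + 6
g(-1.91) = 112.29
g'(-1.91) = -255.79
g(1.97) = 136.73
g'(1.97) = 269.59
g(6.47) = 15535.99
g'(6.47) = 9630.66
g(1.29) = 27.52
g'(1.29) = 78.29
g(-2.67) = 457.41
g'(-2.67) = -700.62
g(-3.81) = 1925.90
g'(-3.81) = -2028.58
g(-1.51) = 38.17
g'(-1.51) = -124.79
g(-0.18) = -4.06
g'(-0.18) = 5.69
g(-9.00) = 59721.00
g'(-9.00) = -26481.00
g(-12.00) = 188277.00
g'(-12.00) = -62634.00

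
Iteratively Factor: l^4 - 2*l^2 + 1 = (l - 1)*(l^3 + l^2 - l - 1) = (l - 1)^2*(l^2 + 2*l + 1) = (l - 1)^2*(l + 1)*(l + 1)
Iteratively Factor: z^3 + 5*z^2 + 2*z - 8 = (z + 2)*(z^2 + 3*z - 4) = (z + 2)*(z + 4)*(z - 1)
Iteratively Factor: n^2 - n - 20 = (n - 5)*(n + 4)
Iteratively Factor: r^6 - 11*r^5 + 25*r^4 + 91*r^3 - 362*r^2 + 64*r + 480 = (r - 4)*(r^5 - 7*r^4 - 3*r^3 + 79*r^2 - 46*r - 120) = (r - 4)*(r - 2)*(r^4 - 5*r^3 - 13*r^2 + 53*r + 60) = (r - 4)^2*(r - 2)*(r^3 - r^2 - 17*r - 15) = (r - 4)^2*(r - 2)*(r + 1)*(r^2 - 2*r - 15) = (r - 4)^2*(r - 2)*(r + 1)*(r + 3)*(r - 5)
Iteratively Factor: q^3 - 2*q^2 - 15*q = (q - 5)*(q^2 + 3*q) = q*(q - 5)*(q + 3)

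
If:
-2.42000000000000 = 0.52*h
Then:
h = -4.65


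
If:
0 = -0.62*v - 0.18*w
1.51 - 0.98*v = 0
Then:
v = 1.54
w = -5.31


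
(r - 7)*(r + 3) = r^2 - 4*r - 21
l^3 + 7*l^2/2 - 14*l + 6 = (l - 2)*(l - 1/2)*(l + 6)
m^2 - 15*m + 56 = (m - 8)*(m - 7)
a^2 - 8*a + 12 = (a - 6)*(a - 2)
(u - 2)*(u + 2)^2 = u^3 + 2*u^2 - 4*u - 8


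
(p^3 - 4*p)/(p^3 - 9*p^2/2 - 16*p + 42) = 2*p*(p + 2)/(2*p^2 - 5*p - 42)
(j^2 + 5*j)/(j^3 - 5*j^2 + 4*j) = (j + 5)/(j^2 - 5*j + 4)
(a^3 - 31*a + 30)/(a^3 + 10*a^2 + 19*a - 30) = (a - 5)/(a + 5)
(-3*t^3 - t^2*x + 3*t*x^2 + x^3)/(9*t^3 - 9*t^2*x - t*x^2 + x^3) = (t + x)/(-3*t + x)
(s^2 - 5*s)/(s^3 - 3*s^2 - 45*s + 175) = s/(s^2 + 2*s - 35)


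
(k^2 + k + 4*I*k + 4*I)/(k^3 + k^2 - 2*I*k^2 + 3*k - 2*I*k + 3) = (k + 4*I)/(k^2 - 2*I*k + 3)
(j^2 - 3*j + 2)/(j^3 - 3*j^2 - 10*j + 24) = (j - 1)/(j^2 - j - 12)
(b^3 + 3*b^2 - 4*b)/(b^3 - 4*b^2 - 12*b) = (-b^2 - 3*b + 4)/(-b^2 + 4*b + 12)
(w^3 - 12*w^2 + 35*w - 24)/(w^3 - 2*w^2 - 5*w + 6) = (w - 8)/(w + 2)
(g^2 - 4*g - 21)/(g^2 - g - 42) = (g + 3)/(g + 6)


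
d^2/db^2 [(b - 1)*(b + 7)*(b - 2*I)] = 6*b + 12 - 4*I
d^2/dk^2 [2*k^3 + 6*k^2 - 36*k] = 12*k + 12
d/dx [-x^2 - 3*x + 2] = -2*x - 3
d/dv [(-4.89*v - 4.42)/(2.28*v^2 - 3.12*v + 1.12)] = (11.1492*v^2 + 20.1552*v - 19.2672)/(5.1984*v^4 - 14.2272*v^3 + 14.8416*v^2 - 6.9888*v + 1.2544)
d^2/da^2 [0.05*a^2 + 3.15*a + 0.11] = 0.100000000000000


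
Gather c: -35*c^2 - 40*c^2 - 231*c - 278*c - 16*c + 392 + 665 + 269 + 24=-75*c^2 - 525*c + 1350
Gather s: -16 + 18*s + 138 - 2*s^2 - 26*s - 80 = -2*s^2 - 8*s + 42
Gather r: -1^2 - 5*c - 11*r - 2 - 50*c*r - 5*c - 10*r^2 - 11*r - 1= -10*c - 10*r^2 + r*(-50*c - 22) - 4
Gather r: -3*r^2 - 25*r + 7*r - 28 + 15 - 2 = -3*r^2 - 18*r - 15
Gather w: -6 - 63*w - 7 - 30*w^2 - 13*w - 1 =-30*w^2 - 76*w - 14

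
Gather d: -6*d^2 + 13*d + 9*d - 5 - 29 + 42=-6*d^2 + 22*d + 8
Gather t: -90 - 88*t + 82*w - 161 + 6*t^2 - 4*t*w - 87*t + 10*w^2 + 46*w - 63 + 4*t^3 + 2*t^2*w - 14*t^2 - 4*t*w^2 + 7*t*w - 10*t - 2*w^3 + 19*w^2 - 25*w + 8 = 4*t^3 + t^2*(2*w - 8) + t*(-4*w^2 + 3*w - 185) - 2*w^3 + 29*w^2 + 103*w - 306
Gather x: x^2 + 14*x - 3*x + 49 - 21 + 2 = x^2 + 11*x + 30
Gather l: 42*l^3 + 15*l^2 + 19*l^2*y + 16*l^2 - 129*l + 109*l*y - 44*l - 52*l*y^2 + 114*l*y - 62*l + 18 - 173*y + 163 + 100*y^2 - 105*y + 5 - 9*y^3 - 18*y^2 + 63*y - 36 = 42*l^3 + l^2*(19*y + 31) + l*(-52*y^2 + 223*y - 235) - 9*y^3 + 82*y^2 - 215*y + 150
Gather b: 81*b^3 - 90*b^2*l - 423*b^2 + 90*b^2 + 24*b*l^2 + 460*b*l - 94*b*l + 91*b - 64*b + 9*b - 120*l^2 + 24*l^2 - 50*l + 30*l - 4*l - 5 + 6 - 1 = 81*b^3 + b^2*(-90*l - 333) + b*(24*l^2 + 366*l + 36) - 96*l^2 - 24*l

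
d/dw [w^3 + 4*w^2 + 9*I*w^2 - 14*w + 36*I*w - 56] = 3*w^2 + w*(8 + 18*I) - 14 + 36*I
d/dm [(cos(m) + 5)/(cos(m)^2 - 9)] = (cos(m)^2 + 10*cos(m) + 9)*sin(m)/(cos(m)^2 - 9)^2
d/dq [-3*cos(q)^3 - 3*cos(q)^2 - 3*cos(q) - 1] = 3*(3*cos(q)^2 + 2*cos(q) + 1)*sin(q)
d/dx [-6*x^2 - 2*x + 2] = -12*x - 2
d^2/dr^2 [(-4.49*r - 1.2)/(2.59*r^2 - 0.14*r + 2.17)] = (-(4.49*r + 1.2)*(5.18*r - 0.14)*(10.36*r - 0.28) + (69.7746*r + 4.9588)*(2.59*r^2 - 0.14*r + 2.17))/(2.59*r^2 - 0.14*r + 2.17)^3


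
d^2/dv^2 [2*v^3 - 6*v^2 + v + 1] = 12*v - 12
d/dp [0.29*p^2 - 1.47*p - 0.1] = 0.58*p - 1.47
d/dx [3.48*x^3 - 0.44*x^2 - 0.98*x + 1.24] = 10.44*x^2 - 0.88*x - 0.98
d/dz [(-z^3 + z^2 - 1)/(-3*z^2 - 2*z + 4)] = (3*z^4 + 4*z^3 - 14*z^2 + 2*z - 2)/(9*z^4 + 12*z^3 - 20*z^2 - 16*z + 16)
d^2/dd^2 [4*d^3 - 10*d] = 24*d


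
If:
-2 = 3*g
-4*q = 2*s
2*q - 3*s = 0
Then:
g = -2/3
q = 0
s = 0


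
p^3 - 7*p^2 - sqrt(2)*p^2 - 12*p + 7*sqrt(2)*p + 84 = (p - 7)*(p - 3*sqrt(2))*(p + 2*sqrt(2))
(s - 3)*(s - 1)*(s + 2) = s^3 - 2*s^2 - 5*s + 6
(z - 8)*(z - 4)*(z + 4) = z^3 - 8*z^2 - 16*z + 128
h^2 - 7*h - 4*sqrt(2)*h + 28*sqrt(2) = (h - 7)*(h - 4*sqrt(2))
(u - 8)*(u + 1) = u^2 - 7*u - 8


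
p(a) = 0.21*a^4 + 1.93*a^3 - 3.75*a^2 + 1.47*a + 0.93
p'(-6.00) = 73.47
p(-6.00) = -287.61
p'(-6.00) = 73.47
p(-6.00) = -287.61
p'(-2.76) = 48.62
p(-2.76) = -60.08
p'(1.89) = 13.65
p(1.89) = 6.02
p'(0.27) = -0.12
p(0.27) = 1.09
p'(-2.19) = 36.84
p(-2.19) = -35.72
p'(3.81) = 103.40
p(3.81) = 103.09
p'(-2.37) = 40.58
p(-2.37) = -42.68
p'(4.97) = 210.33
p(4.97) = 280.67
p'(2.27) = 24.11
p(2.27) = 13.09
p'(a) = 0.84*a^3 + 5.79*a^2 - 7.5*a + 1.47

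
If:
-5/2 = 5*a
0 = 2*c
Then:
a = -1/2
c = 0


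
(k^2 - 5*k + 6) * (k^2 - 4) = k^4 - 5*k^3 + 2*k^2 + 20*k - 24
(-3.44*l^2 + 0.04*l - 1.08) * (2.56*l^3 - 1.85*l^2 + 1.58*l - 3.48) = -8.8064*l^5 + 6.4664*l^4 - 8.274*l^3 + 14.0324*l^2 - 1.8456*l + 3.7584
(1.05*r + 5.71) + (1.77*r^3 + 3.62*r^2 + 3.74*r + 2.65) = 1.77*r^3 + 3.62*r^2 + 4.79*r + 8.36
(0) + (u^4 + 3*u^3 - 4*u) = u^4 + 3*u^3 - 4*u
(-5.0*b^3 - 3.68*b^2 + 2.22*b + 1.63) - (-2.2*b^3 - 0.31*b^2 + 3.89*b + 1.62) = -2.8*b^3 - 3.37*b^2 - 1.67*b + 0.00999999999999979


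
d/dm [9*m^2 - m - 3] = 18*m - 1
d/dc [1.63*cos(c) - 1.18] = -1.63*sin(c)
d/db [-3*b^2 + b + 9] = 1 - 6*b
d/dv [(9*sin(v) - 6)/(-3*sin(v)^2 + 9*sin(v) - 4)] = 9*(3*sin(v)^2 - 4*sin(v) + 2)*cos(v)/(3*sin(v)^2 - 9*sin(v) + 4)^2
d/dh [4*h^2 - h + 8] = 8*h - 1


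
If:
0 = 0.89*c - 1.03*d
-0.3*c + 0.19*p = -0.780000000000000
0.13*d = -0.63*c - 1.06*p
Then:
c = 1.80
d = 1.56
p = -1.26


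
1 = 1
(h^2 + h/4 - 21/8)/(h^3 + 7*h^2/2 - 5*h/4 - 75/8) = (4*h + 7)/(4*h^2 + 20*h + 25)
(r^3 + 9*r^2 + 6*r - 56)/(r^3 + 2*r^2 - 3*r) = (r^3 + 9*r^2 + 6*r - 56)/(r*(r^2 + 2*r - 3))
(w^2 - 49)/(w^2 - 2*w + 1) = (w^2 - 49)/(w^2 - 2*w + 1)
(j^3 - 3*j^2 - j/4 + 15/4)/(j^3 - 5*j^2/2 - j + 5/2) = (j - 3/2)/(j - 1)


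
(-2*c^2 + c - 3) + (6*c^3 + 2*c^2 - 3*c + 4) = 6*c^3 - 2*c + 1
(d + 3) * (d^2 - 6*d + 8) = d^3 - 3*d^2 - 10*d + 24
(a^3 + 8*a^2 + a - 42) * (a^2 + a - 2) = a^5 + 9*a^4 + 7*a^3 - 57*a^2 - 44*a + 84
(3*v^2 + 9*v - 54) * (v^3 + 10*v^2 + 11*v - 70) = 3*v^5 + 39*v^4 + 69*v^3 - 651*v^2 - 1224*v + 3780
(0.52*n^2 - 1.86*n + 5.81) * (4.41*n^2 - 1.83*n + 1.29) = 2.2932*n^4 - 9.1542*n^3 + 29.6967*n^2 - 13.0317*n + 7.4949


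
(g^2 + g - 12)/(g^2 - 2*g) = (g^2 + g - 12)/(g*(g - 2))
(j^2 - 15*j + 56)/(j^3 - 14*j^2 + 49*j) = (j - 8)/(j*(j - 7))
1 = 1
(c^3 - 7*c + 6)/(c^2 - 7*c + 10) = (c^2 + 2*c - 3)/(c - 5)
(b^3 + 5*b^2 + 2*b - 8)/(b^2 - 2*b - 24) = (b^2 + b - 2)/(b - 6)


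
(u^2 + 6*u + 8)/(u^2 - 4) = (u + 4)/(u - 2)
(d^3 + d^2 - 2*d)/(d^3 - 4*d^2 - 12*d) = (d - 1)/(d - 6)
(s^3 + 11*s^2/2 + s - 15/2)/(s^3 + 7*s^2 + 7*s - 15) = (s + 3/2)/(s + 3)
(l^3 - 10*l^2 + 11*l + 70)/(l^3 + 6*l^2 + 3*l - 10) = (l^2 - 12*l + 35)/(l^2 + 4*l - 5)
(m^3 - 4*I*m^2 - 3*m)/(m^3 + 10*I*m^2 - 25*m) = (m^2 - 4*I*m - 3)/(m^2 + 10*I*m - 25)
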